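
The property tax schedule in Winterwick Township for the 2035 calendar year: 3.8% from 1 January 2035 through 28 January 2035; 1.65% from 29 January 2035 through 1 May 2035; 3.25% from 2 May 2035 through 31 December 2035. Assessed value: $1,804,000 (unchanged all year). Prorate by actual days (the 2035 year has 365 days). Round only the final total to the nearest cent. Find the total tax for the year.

1 January – 28 January 2035: 28 days at 3.8% → $1,804,000 × 3.8% × 28/365 = $5,258.7836
29 January – 1 May 2035: 93 days at 1.65% → $1,804,000 × 1.65% × 93/365 = $7,584.2137
2 May – 31 December 2035: 244 days at 3.25% → $1,804,000 × 3.25% × 244/365 = $39,193.7534
Total = $52,036.7507

$52,036.75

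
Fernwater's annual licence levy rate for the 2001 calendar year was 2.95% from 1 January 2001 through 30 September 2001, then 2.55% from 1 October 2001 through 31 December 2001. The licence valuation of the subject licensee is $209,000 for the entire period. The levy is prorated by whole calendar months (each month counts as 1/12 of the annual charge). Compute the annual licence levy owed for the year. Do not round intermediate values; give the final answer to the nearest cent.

$5,956.50

1 January – 30 September 2001: 9 months at 2.95% → $209,000 × 2.95% × 9/12 = $4,624.1250
1 October – 31 December 2001: 3 months at 2.55% → $209,000 × 2.55% × 3/12 = $1,332.3750
Total = $5,956.5000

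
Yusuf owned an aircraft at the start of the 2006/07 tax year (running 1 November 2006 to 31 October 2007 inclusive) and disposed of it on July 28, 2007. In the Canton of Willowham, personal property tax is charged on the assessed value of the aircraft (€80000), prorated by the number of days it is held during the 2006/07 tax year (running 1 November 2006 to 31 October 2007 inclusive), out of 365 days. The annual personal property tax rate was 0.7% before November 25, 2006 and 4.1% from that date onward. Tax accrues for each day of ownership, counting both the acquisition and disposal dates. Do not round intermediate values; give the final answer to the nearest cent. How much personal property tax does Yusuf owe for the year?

November 1 – November 24, 2006: 24 days at 0.7% → €80000 × 0.7% × 24/365 = €36.8219
November 25, 2006 – July 28, 2007: 246 days at 4.1% → €80000 × 4.1% × 246/365 = €2210.6301
Total = €2247.4521

€2247.45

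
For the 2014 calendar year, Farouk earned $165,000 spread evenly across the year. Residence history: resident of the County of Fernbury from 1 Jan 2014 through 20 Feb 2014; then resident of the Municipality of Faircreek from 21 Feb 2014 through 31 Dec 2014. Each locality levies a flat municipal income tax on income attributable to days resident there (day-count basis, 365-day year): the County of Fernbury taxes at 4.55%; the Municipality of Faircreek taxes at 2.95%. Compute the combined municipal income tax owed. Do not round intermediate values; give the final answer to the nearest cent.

$5,236.38

The County of Fernbury, 1 Jan – 20 Feb 2014: 51 days → $165,000 × 4.55% × 51/365 = $1,048.9932
The Municipality of Faircreek, 21 Feb – 31 Dec 2014: 314 days → $165,000 × 2.95% × 314/365 = $4,187.3836
Total = $5,236.3767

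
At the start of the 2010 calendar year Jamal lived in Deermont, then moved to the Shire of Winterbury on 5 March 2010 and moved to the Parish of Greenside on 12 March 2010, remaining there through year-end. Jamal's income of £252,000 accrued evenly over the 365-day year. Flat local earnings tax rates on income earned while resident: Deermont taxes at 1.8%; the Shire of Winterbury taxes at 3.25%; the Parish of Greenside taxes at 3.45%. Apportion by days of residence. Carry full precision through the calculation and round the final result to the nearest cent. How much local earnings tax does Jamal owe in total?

£7,966.65

Deermont, 1 January – 4 March 2010: 63 days → £252,000 × 1.8% × 63/365 = £782.9260
The Shire of Winterbury, 5 March – 11 March 2010: 7 days → £252,000 × 3.25% × 7/365 = £157.0685
The Parish of Greenside, 12 March – 31 December 2010: 295 days → £252,000 × 3.45% × 295/365 = £7,026.6575
Total = £7,966.6521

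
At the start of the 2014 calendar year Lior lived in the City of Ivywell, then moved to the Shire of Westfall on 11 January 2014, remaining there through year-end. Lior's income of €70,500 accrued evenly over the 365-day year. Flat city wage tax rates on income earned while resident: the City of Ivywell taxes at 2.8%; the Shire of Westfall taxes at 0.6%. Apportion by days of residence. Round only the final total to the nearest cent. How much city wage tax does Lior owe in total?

€465.49

The City of Ivywell, 1 January – 10 January 2014: 10 days → €70,500 × 2.8% × 10/365 = €54.0822
The Shire of Westfall, 11 January – 31 December 2014: 355 days → €70,500 × 0.6% × 355/365 = €411.4110
Total = €465.4932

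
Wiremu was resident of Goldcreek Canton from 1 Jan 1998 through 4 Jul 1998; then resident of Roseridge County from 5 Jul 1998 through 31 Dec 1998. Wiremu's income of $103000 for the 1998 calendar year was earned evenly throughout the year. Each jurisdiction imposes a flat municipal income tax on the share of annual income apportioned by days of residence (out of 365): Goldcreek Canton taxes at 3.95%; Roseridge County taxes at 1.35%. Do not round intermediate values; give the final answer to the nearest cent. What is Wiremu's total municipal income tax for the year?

Goldcreek Canton, 1 Jan – 4 Jul 1998: 185 days → $103000 × 3.95% × 185/365 = $2062.1164
Roseridge County, 5 Jul – 31 Dec 1998: 180 days → $103000 × 1.35% × 180/365 = $685.7260
Total = $2747.8425

$2747.84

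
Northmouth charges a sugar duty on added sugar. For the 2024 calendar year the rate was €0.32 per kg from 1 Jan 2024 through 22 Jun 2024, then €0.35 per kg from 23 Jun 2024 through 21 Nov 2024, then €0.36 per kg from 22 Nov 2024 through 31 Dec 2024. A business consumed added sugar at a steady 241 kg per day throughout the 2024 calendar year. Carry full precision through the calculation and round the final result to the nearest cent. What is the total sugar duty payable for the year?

1 Jan – 22 Jun 2024: 174 days × 241 kg/day = 41,934 kg at €0.32/kg → €13,418.88
23 Jun – 21 Nov 2024: 152 days × 241 kg/day = 36,632 kg at €0.35/kg → €12,821.20
22 Nov – 31 Dec 2024: 40 days × 241 kg/day = 9,640 kg at €0.36/kg → €3,470.40

€29,710.48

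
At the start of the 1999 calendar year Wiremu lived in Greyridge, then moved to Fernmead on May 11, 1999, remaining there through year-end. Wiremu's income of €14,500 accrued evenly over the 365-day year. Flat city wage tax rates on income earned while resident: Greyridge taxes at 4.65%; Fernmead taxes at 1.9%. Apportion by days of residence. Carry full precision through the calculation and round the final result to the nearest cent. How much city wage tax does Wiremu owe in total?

€417.52

Greyridge, January 1 – May 10, 1999: 130 days → €14,500 × 4.65% × 130/365 = €240.1438
Fernmead, May 11 – December 31, 1999: 235 days → €14,500 × 1.9% × 235/365 = €177.3767
Total = €417.5205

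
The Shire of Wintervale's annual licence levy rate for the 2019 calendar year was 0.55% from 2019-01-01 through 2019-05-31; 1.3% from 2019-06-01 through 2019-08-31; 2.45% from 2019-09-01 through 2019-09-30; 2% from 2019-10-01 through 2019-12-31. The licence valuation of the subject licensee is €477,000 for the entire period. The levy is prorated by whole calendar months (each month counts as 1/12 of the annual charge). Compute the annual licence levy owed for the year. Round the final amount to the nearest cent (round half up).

€6,002.25

2019-01-01 to 2019-05-31: 5 months at 0.55% → €477,000 × 0.55% × 5/12 = €1,093.1250
2019-06-01 to 2019-08-31: 3 months at 1.3% → €477,000 × 1.3% × 3/12 = €1,550.2500
2019-09-01 to 2019-09-30: 1 month at 2.45% → €477,000 × 2.45% × 1/12 = €973.8750
2019-10-01 to 2019-12-31: 3 months at 2% → €477,000 × 2% × 3/12 = €2,385.0000
Total = €6,002.2500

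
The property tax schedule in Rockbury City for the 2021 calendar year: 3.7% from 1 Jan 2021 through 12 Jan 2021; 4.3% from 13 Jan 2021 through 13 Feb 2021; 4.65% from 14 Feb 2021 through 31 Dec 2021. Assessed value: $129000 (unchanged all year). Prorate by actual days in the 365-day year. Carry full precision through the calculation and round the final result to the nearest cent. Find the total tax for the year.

1 Jan – 12 Jan 2021: 12 days at 3.7% → $129000 × 3.7% × 12/365 = $156.9205
13 Jan – 13 Feb 2021: 32 days at 4.3% → $129000 × 4.3% × 32/365 = $486.3123
14 Feb – 31 Dec 2021: 321 days at 4.65% → $129000 × 4.65% × 321/365 = $5275.3932
Total = $5918.6260

$5918.63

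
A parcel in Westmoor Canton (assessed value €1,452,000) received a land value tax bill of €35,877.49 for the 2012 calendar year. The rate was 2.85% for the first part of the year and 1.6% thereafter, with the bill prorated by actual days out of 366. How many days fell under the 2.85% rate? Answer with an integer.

255 days

Let d = days at the first rate; then 366 − d days at the second rate.
€1,452,000 × [2.85%·d + 1.6%·(366−d)] / 366 = €35,877.49
Solving gives d = 255, so the new rate took effect on 12 Sep 2012.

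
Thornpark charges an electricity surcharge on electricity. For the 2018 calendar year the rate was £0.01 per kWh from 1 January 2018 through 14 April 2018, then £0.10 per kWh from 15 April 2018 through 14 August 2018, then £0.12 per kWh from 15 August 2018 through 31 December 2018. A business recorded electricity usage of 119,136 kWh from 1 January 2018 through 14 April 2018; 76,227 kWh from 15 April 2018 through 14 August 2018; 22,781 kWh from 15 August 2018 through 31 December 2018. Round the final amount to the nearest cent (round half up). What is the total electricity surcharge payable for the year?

1 January – 14 April 2018: 119,136 kWh at £0.01/kWh → £1,191.36
15 April – 14 August 2018: 76,227 kWh at £0.10/kWh → £7,622.70
15 August – 31 December 2018: 22,781 kWh at £0.12/kWh → £2,733.72

£11,547.78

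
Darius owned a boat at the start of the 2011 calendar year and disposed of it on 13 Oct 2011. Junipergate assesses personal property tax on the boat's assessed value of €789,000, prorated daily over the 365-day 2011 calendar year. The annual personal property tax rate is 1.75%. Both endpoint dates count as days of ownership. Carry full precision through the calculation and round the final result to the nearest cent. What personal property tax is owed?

€10,819.03

Days held (1 Jan – 13 Oct 2011): 286 out of 365
Tax = €789,000 × 1.75% × 286/365 = €10,819.0274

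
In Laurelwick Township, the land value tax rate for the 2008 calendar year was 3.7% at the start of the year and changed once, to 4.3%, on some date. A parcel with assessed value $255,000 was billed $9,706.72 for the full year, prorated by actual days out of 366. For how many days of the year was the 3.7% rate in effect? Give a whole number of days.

Let d = days at the first rate; then 366 − d days at the second rate.
$255,000 × [3.7%·d + 4.3%·(366−d)] / 366 = $9,706.72
Solving gives d = 301, so the new rate took effect on 28 October 2008.

301 days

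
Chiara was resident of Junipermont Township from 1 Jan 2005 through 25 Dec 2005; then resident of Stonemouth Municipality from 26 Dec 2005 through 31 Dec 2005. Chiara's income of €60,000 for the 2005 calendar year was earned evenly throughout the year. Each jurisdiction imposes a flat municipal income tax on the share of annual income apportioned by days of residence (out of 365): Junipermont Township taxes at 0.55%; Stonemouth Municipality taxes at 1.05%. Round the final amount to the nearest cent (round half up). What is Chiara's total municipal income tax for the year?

Junipermont Township, 1 Jan – 25 Dec 2005: 359 days → €60,000 × 0.55% × 359/365 = €324.5753
Stonemouth Municipality, 26 Dec – 31 Dec 2005: 6 days → €60,000 × 1.05% × 6/365 = €10.3562
Total = €334.9315

€334.93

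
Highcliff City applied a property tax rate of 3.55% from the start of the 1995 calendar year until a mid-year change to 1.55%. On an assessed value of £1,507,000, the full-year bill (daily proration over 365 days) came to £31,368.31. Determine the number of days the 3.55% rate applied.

Let d = days at the first rate; then 365 − d days at the second rate.
£1,507,000 × [3.55%·d + 1.55%·(365−d)] / 365 = £31,368.31
Solving gives d = 97, so the new rate took effect on April 8, 1995.

97 days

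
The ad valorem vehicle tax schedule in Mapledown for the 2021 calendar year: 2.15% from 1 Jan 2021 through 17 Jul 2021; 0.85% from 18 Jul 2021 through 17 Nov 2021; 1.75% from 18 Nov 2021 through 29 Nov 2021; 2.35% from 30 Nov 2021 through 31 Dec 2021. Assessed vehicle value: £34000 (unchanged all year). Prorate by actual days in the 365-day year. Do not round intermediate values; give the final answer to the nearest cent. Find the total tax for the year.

£583.54

1 Jan – 17 Jul 2021: 198 days at 2.15% → £34000 × 2.15% × 198/365 = £396.5425
18 Jul – 17 Nov 2021: 123 days at 0.85% → £34000 × 0.85% × 123/365 = £97.3890
18 Nov – 29 Nov 2021: 12 days at 1.75% → £34000 × 1.75% × 12/365 = £19.5616
30 Nov – 31 Dec 2021: 32 days at 2.35% → £34000 × 2.35% × 32/365 = £70.0493
Total = £583.5425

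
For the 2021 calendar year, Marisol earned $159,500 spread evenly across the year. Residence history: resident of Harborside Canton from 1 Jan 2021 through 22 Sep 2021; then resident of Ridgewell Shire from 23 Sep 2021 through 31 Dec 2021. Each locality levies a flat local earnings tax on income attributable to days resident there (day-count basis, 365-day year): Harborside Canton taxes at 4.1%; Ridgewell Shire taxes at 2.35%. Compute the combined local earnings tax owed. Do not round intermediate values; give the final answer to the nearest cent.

Harborside Canton, 1 Jan – 22 Sep 2021: 265 days → $159,500 × 4.1% × 265/365 = $4,747.8562
Ridgewell Shire, 23 Sep – 31 Dec 2021: 100 days → $159,500 × 2.35% × 100/365 = $1,026.9178
Total = $5,774.7740

$5,774.77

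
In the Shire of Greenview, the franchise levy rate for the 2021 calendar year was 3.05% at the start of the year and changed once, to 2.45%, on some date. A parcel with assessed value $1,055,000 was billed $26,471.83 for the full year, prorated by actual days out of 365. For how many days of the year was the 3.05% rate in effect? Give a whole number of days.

Let d = days at the first rate; then 365 − d days at the second rate.
$1,055,000 × [3.05%·d + 2.45%·(365−d)] / 365 = $26,471.83
Solving gives d = 36, so the new rate took effect on 6 Feb 2021.

36 days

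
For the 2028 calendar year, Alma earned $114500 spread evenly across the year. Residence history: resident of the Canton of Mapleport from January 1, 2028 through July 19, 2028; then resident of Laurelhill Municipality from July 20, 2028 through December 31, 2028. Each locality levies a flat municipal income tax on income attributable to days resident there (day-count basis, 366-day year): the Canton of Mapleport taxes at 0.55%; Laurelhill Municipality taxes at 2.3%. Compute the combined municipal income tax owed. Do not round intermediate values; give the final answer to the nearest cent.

$1533.08

The Canton of Mapleport, January 1 – July 19, 2028: 201 days → $114500 × 0.55% × 201/366 = $345.8463
Laurelhill Municipality, July 20 – December 31, 2028: 165 days → $114500 × 2.3% × 165/366 = $1187.2336
Total = $1533.0799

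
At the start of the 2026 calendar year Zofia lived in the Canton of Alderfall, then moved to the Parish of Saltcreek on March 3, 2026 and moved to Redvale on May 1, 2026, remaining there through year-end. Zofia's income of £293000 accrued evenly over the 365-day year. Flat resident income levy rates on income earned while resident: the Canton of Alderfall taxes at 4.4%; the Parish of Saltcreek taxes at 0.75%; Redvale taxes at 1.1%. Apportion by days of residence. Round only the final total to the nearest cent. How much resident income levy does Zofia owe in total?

£4673.15

The Canton of Alderfall, January 1 – March 2, 2026: 61 days → £293000 × 4.4% × 61/365 = £2154.5534
The Parish of Saltcreek, March 3 – April 30, 2026: 59 days → £293000 × 0.75% × 59/365 = £355.2123
Redvale, May 1 – December 31, 2026: 245 days → £293000 × 1.1% × 245/365 = £2163.3836
Total = £4673.1493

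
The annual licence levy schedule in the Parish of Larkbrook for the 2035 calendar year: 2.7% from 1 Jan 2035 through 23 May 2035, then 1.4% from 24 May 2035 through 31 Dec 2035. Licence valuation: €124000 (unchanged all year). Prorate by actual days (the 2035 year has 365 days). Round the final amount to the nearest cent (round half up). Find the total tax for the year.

1 Jan – 23 May 2035: 143 days at 2.7% → €124000 × 2.7% × 143/365 = €1311.6822
24 May – 31 Dec 2035: 222 days at 1.4% → €124000 × 1.4% × 222/365 = €1055.8685
Total = €2367.5507

€2367.55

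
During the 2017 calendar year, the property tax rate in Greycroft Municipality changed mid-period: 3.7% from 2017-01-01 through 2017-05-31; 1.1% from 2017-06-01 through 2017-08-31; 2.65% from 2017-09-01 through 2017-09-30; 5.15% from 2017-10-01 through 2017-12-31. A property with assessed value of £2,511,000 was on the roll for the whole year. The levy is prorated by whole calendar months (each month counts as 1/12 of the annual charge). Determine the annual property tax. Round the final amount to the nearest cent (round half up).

£83,490.75

2017-01-01 to 2017-05-31: 5 months at 3.7% → £2,511,000 × 3.7% × 5/12 = £38,711.2500
2017-06-01 to 2017-08-31: 3 months at 1.1% → £2,511,000 × 1.1% × 3/12 = £6,905.2500
2017-09-01 to 2017-09-30: 1 month at 2.65% → £2,511,000 × 2.65% × 1/12 = £5,545.1250
2017-10-01 to 2017-12-31: 3 months at 5.15% → £2,511,000 × 5.15% × 3/12 = £32,329.1250
Total = £83,490.7500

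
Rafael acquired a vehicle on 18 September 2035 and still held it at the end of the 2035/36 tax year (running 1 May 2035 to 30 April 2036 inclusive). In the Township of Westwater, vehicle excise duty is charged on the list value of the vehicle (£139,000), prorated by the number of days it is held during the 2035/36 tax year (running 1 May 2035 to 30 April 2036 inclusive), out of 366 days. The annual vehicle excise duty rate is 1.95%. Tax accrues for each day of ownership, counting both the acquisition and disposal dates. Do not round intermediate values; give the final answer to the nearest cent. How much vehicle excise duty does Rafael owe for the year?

£1,673.70

Days held (18 September 2035 – 30 April 2036): 226 out of 366
Tax = £139,000 × 1.95% × 226/366 = £1,673.6967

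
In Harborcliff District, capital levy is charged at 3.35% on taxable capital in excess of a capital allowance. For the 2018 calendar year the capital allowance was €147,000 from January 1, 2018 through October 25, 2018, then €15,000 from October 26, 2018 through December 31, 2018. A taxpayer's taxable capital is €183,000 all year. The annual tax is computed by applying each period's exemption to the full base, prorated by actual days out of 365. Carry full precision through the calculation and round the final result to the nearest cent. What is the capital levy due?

January 1 – October 25, 2018: 298 days, exemption €147,000 → (€183,000 − €147,000) × 3.35% × 298/365 = €984.6247
October 26 – December 31, 2018: 67 days, exemption €15,000 → (€183,000 − €15,000) × 3.35% × 67/365 = €1,033.0849
Total = €2,017.7096

€2,017.71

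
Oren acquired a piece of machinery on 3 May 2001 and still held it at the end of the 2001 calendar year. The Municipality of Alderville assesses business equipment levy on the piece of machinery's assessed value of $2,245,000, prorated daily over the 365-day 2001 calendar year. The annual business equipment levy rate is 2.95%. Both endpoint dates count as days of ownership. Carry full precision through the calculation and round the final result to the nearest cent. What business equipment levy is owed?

Days held (3 May – 31 December 2001): 243 out of 365
Tax = $2,245,000 × 2.95% × 243/365 = $44,091.1849

$44,091.18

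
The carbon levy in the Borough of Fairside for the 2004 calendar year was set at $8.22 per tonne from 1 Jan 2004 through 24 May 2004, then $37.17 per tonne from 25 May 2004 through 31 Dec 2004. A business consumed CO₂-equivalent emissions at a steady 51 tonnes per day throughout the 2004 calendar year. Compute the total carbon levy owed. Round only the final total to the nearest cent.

1 Jan – 24 May 2004: 145 days × 51 tonnes/day = 7,395 tonnes at $8.22/tonne → $60,786.90
25 May – 31 Dec 2004: 221 days × 51 tonnes/day = 11,271 tonnes at $37.17/tonne → $418,943.07

$479,729.97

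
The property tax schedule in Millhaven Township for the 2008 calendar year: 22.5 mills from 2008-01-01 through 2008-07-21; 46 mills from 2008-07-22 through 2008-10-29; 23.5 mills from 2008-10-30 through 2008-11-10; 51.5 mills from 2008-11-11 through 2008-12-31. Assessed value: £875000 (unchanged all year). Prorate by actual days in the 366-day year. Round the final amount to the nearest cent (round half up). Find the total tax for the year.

2008-01-01 to 2008-07-21: 203 days at 22.5 mills → £875000 × 2.25% × 203/366 = £10919.5697
2008-07-22 to 2008-10-29: 100 days at 46 mills → £875000 × 4.6% × 100/366 = £10997.2678
2008-10-30 to 2008-11-10: 12 days at 23.5 mills → £875000 × 2.35% × 12/366 = £674.1803
2008-11-11 to 2008-12-31: 51 days at 51.5 mills → £875000 × 5.15% × 51/366 = £6279.2008
Total = £28870.2186

£28870.22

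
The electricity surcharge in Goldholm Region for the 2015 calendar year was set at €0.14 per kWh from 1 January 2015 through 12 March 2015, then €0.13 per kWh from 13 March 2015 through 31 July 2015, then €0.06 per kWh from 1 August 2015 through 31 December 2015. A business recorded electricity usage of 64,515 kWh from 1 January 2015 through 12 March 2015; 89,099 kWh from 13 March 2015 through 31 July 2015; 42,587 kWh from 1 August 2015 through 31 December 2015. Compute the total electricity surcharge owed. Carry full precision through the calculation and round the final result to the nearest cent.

1 January – 12 March 2015: 64,515 kWh at €0.14/kWh → €9032.10
13 March – 31 July 2015: 89,099 kWh at €0.13/kWh → €11582.87
1 August – 31 December 2015: 42,587 kWh at €0.06/kWh → €2555.22

€23170.19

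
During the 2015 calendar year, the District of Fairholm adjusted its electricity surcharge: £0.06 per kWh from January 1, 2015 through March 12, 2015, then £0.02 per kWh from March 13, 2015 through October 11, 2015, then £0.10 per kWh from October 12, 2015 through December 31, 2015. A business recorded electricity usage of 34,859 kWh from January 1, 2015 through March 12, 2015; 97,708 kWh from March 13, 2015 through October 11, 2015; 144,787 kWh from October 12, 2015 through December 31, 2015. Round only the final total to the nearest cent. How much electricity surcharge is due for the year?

January 1 – March 12, 2015: 34,859 kWh at £0.06/kWh → £2,091.54
March 13 – October 11, 2015: 97,708 kWh at £0.02/kWh → £1,954.16
October 12 – December 31, 2015: 144,787 kWh at £0.10/kWh → £14,478.70

£18,524.40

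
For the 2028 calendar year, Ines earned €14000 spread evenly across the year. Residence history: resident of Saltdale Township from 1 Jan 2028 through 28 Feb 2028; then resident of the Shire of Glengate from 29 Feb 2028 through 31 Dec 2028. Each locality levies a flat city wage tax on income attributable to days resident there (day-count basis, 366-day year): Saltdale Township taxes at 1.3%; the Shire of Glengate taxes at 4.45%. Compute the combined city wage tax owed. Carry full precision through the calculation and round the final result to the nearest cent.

Saltdale Township, 1 Jan – 28 Feb 2028: 59 days → €14000 × 1.3% × 59/366 = €29.3388
The Shire of Glengate, 29 Feb – 31 Dec 2028: 307 days → €14000 × 4.45% × 307/366 = €522.5710
Total = €551.9098

€551.91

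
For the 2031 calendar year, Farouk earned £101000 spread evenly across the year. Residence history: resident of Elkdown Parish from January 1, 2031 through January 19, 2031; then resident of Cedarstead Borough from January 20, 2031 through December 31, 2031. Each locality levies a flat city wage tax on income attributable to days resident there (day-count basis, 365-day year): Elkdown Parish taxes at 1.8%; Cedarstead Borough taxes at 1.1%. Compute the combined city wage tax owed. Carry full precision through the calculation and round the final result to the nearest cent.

Elkdown Parish, January 1 – January 19, 2031: 19 days → £101000 × 1.8% × 19/365 = £94.6356
Cedarstead Borough, January 20 – December 31, 2031: 346 days → £101000 × 1.1% × 346/365 = £1053.1671
Total = £1147.8027

£1147.80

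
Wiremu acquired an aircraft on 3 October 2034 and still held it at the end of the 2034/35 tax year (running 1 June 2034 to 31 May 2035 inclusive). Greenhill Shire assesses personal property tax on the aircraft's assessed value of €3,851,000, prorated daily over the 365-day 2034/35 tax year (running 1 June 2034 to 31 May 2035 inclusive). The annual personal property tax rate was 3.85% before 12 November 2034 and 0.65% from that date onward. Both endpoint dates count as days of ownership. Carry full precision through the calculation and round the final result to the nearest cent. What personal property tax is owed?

€30,032.52

3 October – 11 November 2034: 40 days at 3.85% → €3,851,000 × 3.85% × 40/365 = €16,248.0548
12 November 2034 – 31 May 2035: 201 days at 0.65% → €3,851,000 × 0.65% × 201/365 = €13,784.4699
Total = €30,032.5247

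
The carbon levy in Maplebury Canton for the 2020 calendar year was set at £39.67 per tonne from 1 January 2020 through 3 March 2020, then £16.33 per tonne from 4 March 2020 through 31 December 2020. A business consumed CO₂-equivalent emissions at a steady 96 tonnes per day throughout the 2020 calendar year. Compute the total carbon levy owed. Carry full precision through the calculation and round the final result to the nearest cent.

1 January – 3 March 2020: 63 days × 96 tonnes/day = 6,048 tonnes at £39.67/tonne → £239,924.16
4 March – 31 December 2020: 303 days × 96 tonnes/day = 29,088 tonnes at £16.33/tonne → £475,007.04

£714,931.20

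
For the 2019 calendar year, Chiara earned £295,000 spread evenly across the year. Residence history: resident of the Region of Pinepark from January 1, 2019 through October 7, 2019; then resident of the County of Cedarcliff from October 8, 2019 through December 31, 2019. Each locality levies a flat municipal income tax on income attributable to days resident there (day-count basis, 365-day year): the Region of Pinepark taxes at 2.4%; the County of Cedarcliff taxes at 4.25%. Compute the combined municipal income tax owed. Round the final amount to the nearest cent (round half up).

£8,350.92

The Region of Pinepark, January 1 – October 7, 2019: 280 days → £295,000 × 2.4% × 280/365 = £5,431.2329
The County of Cedarcliff, October 8 – December 31, 2019: 85 days → £295,000 × 4.25% × 85/365 = £2,919.6918
Total = £8,350.9247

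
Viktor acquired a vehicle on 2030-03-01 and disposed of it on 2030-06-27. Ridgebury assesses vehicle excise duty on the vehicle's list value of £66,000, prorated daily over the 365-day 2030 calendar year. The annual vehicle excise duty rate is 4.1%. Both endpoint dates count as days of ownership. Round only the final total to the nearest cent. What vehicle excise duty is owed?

Days held (2030-03-01 to 2030-06-27): 119 out of 365
Tax = £66,000 × 4.1% × 119/365 = £882.2301

£882.23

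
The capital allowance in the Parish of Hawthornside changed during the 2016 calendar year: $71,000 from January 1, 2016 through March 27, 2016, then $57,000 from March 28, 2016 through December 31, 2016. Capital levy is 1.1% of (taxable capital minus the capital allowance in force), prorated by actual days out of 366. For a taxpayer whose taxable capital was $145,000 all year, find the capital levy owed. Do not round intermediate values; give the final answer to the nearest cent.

$931.39

January 1 – March 27, 2016: 87 days, exemption $71,000 → ($145,000 − $71,000) × 1.1% × 87/366 = $193.4918
March 28 – December 31, 2016: 279 days, exemption $57,000 → ($145,000 − $57,000) × 1.1% × 279/366 = $737.9016
Total = $931.3934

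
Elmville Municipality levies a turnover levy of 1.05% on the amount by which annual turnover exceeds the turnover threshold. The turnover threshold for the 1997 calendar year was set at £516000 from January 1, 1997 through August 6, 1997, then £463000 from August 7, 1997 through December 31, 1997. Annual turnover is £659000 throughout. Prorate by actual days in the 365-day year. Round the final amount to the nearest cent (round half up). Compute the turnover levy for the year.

£1725.62

January 1 – August 6, 1997: 218 days, exemption £516000 → (£659000 − £516000) × 1.05% × 218/365 = £896.7863
August 7 – December 31, 1997: 147 days, exemption £463000 → (£659000 − £463000) × 1.05% × 147/365 = £828.8384
Total = £1725.6247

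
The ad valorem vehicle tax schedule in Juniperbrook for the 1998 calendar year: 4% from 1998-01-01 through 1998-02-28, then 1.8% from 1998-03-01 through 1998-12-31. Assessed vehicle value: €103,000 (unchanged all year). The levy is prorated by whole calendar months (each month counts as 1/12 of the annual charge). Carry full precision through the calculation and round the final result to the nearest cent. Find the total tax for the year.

1998-01-01 to 1998-02-28: 2 months at 4% → €103,000 × 4% × 2/12 = €686.6667
1998-03-01 to 1998-12-31: 10 months at 1.8% → €103,000 × 1.8% × 10/12 = €1,545.0000
Total = €2,231.6667

€2,231.67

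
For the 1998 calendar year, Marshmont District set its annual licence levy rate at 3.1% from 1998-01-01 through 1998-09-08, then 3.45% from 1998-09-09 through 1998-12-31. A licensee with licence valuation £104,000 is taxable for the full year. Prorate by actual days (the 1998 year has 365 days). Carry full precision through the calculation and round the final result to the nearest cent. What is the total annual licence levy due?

£3,337.69

1998-01-01 to 1998-09-08: 251 days at 3.1% → £104,000 × 3.1% × 251/365 = £2,217.0521
1998-09-09 to 1998-12-31: 114 days at 3.45% → £104,000 × 3.45% × 114/365 = £1,120.6356
Total = £3,337.6877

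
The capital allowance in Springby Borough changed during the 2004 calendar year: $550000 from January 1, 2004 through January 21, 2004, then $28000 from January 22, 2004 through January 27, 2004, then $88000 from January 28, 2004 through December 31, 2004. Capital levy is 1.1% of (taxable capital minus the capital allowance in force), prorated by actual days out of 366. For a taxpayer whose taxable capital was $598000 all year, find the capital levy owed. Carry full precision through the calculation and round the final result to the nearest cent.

January 1 – January 21, 2004: 21 days, exemption $550000 → ($598000 − $550000) × 1.1% × 21/366 = $30.2951
January 22 – January 27, 2004: 6 days, exemption $28000 → ($598000 − $28000) × 1.1% × 6/366 = $102.7869
January 28 – December 31, 2004: 339 days, exemption $88000 → ($598000 − $88000) × 1.1% × 339/366 = $5196.1475
Total = $5329.2295

$5329.23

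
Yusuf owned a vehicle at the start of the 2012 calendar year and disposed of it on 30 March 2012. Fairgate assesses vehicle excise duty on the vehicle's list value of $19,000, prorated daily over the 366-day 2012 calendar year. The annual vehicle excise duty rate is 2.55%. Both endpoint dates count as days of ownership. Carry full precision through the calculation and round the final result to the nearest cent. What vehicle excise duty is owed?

Days held (1 January – 30 March 2012): 90 out of 366
Tax = $19,000 × 2.55% × 90/366 = $119.1393

$119.14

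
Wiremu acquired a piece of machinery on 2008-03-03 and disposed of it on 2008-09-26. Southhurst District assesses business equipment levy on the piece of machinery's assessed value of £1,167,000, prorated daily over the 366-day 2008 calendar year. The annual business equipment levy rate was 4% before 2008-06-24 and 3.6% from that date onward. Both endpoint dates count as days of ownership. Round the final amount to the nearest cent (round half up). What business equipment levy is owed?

2008-03-03 to 2008-06-23: 113 days at 4% → £1,167,000 × 4% × 113/366 = £14,412.1311
2008-06-24 to 2008-09-26: 95 days at 3.6% → £1,167,000 × 3.6% × 95/366 = £10,904.7541
Total = £25,316.8852

£25,316.89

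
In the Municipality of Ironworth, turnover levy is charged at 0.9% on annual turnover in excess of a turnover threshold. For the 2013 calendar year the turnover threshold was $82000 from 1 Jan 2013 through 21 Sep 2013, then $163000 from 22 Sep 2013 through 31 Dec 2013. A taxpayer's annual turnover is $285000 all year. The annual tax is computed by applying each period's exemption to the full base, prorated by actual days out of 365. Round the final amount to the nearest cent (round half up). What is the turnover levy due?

1 Jan – 21 Sep 2013: 264 days, exemption $82000 → ($285000 − $82000) × 0.9% × 264/365 = $1321.4466
22 Sep – 31 Dec 2013: 101 days, exemption $163000 → ($285000 − $163000) × 0.9% × 101/365 = $303.8301
Total = $1625.2767

$1625.28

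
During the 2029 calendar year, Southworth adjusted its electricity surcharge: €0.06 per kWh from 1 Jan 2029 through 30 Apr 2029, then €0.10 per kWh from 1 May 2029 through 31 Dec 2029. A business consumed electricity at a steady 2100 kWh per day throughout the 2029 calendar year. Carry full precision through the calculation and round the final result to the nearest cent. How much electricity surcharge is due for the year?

€66,570.00

1 Jan – 30 Apr 2029: 120 days × 2100 kWh/day = 252,000 kWh at €0.06/kWh → €15,120.00
1 May – 31 Dec 2029: 245 days × 2100 kWh/day = 514,500 kWh at €0.10/kWh → €51,450.00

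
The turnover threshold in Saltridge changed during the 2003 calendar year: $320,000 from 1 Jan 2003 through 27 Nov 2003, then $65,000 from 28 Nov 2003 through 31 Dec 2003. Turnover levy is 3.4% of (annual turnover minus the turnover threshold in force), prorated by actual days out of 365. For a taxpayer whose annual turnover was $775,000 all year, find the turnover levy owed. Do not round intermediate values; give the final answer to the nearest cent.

$16,277.62

1 Jan – 27 Nov 2003: 331 days, exemption $320,000 → ($775,000 − $320,000) × 3.4% × 331/365 = $14,028.9589
28 Nov – 31 Dec 2003: 34 days, exemption $65,000 → ($775,000 − $65,000) × 3.4% × 34/365 = $2,248.6575
Total = $16,277.6164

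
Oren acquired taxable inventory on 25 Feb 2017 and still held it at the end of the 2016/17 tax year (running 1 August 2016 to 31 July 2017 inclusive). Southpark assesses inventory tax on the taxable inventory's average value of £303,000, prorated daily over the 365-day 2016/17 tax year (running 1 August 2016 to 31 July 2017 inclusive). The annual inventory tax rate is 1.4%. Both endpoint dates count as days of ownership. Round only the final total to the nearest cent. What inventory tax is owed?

£1,824.64

Days held (25 Feb – 31 Jul 2017): 157 out of 365
Tax = £303,000 × 1.4% × 157/365 = £1,824.6411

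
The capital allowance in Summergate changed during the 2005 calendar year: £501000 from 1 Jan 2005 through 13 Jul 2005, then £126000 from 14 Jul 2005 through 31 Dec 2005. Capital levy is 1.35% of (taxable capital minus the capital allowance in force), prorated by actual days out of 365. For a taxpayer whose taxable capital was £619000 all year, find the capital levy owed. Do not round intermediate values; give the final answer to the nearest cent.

1 Jan – 13 Jul 2005: 194 days, exemption £501000 → (£619000 − £501000) × 1.35% × 194/365 = £846.6904
14 Jul – 31 Dec 2005: 171 days, exemption £126000 → (£619000 − £126000) × 1.35% × 171/365 = £3118.0562
Total = £3964.7466

£3964.75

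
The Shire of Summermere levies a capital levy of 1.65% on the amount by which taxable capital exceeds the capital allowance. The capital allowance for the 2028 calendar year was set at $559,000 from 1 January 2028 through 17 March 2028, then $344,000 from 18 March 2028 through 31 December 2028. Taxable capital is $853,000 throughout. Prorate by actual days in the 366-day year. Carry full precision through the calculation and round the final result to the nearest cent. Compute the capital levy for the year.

$7,652.17

1 January – 17 March 2028: 77 days, exemption $559,000 → ($853,000 − $559,000) × 1.65% × 77/366 = $1,020.5656
18 March – 31 December 2028: 289 days, exemption $344,000 → ($853,000 − $344,000) × 1.65% × 289/366 = $6,631.6025
Total = $7,652.1680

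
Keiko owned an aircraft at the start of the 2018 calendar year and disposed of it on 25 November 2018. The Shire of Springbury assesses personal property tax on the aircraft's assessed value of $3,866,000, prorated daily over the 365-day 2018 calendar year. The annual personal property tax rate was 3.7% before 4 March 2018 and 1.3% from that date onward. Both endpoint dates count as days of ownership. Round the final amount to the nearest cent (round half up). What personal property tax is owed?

1 January – 3 March 2018: 62 days at 3.7% → $3,866,000 × 3.7% × 62/365 = $24,297.5452
4 March – 25 November 2018: 267 days at 1.3% → $3,866,000 × 1.3% × 267/365 = $36,764.0712
Total = $61,061.6164

$61,061.62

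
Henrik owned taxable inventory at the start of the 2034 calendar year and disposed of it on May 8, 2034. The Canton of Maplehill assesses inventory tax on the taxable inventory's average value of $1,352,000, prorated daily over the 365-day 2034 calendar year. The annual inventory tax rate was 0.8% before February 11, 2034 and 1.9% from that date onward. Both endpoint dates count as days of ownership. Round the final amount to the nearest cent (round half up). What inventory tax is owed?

$7,337.84

January 1 – February 10, 2034: 41 days at 0.8% → $1,352,000 × 0.8% × 41/365 = $1,214.9479
February 11 – May 8, 2034: 87 days at 1.9% → $1,352,000 × 1.9% × 87/365 = $6,122.8932
Total = $7,337.8411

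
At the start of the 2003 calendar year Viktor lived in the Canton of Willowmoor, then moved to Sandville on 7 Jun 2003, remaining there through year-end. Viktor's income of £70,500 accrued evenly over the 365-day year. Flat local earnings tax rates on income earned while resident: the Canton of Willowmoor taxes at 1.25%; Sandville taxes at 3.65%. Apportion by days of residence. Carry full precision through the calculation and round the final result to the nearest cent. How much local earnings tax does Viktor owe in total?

£1,845.46

The Canton of Willowmoor, 1 Jan – 6 Jun 2003: 157 days → £70,500 × 1.25% × 157/365 = £379.0582
Sandville, 7 Jun – 31 Dec 2003: 208 days → £70,500 × 3.65% × 208/365 = £1,466.4000
Total = £1,845.4582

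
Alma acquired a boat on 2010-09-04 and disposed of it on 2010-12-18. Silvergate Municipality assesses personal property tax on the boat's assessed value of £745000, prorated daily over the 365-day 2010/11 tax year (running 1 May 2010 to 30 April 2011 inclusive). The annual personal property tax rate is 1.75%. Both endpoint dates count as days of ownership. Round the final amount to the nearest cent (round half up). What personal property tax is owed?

£3786.23

Days held (2010-09-04 to 2010-12-18): 106 out of 365
Tax = £745000 × 1.75% × 106/365 = £3786.2329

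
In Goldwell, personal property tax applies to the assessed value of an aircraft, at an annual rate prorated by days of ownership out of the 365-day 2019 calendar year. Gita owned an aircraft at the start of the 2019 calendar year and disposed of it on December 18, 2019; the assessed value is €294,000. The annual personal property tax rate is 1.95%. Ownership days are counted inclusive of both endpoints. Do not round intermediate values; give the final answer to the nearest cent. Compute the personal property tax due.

€5,528.81

Days held (January 1 – December 18, 2019): 352 out of 365
Tax = €294,000 × 1.95% × 352/365 = €5,528.8110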